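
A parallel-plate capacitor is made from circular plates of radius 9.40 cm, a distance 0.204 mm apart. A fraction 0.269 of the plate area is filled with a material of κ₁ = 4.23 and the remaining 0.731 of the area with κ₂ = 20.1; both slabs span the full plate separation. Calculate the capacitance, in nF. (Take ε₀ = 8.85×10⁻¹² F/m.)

A = π(9.40 cm)² = 2.78×10⁻² m².
Side-by-side slabs ⇒ two capacitors in parallel, each spanning the full gap.
C₁ = κ₁ε₀A₁/d = 4.23 × 8.85×10⁻¹² × 7.47×10⁻³ / 2.04×10⁻⁴ = 1.37×10⁻⁹ F.
C₂ = κ₂ε₀A₂/d = 20.1 × 8.85×10⁻¹² × 2.03×10⁻² / 2.04×10⁻⁴ = 1.77×10⁻⁸ F.
C = C₁ + C₂ = 1.91×10⁻⁸ F.

C ≈ 19.1 nF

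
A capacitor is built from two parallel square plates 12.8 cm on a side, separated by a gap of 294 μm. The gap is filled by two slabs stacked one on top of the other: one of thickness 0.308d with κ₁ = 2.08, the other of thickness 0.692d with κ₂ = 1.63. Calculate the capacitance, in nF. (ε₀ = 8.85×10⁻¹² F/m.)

A = (12.8 cm)² = 1.64×10⁻² m².
Stacked slabs ⇒ two capacitors in series, each with the full plate area.
C₁ = κ₁ε₀A/d₁ = 2.08 × 8.85×10⁻¹² × 1.64×10⁻² / 9.06×10⁻⁵ = 3.33×10⁻⁹ F.
C₂ = κ₂ε₀A/d₂ = 1.63 × 8.85×10⁻¹² × 1.64×10⁻² / 2.03×10⁻⁴ = 1.16×10⁻⁹ F.
C = (1/C₁ + 1/C₂)⁻¹ = 8.61×10⁻¹⁰ F.

0.861 nF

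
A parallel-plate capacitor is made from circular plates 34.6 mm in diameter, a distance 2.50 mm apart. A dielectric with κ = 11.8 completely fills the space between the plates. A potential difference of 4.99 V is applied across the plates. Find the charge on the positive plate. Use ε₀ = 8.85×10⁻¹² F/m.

A = π(34.6/2 mm)² = 9.40×10⁻⁴ m².
C = κε₀A/d = 11.8 × 8.85×10⁻¹² × 9.40×10⁻⁴ / 2.50×10⁻³ = 3.93×10⁻¹¹ F.
Q = CV = 3.93×10⁻¹¹ × 4.99 = 1.96×10⁻¹⁰ C.

196 pC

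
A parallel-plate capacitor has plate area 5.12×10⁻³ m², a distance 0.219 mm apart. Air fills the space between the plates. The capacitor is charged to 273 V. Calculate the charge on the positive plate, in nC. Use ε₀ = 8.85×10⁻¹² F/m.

56.5 nC

C = ε₀A/d = 8.85×10⁻¹² × 5.12×10⁻³ / 2.19×10⁻⁴ = 2.07×10⁻¹⁰ F.
Q = CV = 2.07×10⁻¹⁰ × 273 = 5.65×10⁻⁸ C.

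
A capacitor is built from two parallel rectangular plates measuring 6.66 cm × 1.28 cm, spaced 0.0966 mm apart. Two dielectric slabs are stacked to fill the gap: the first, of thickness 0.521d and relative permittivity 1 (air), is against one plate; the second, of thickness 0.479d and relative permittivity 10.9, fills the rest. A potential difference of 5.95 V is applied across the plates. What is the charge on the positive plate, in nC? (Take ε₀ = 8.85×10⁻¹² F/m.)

A = 6.66 × 1.28 cm² = 8.52×10⁻⁴ m².
Stacked slabs ⇒ two capacitors in series, each with the full plate area.
C₁ = κ₁ε₀A/d₁ = 1.00 × 8.85×10⁻¹² × 8.52×10⁻⁴ / 5.03×10⁻⁵ = 1.50×10⁻¹⁰ F.
C₂ = κ₂ε₀A/d₂ = 10.9 × 8.85×10⁻¹² × 8.52×10⁻⁴ / 4.63×10⁻⁵ = 1.78×10⁻⁹ F.
C = (1/C₁ + 1/C₂)⁻¹ = 1.38×10⁻¹⁰ F.
Q = CV = 1.38×10⁻¹⁰ × 5.95 = 8.23×10⁻¹⁰ C.

0.823 nC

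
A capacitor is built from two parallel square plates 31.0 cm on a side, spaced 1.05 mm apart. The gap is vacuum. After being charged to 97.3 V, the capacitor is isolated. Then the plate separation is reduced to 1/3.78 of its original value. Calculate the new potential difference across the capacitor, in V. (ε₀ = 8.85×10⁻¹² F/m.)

A = (31.0 cm)² = 9.61×10⁻² m².
Initially C₁ = ε₀A/d = 8.85×10⁻¹² × 9.61×10⁻² / 1.05×10⁻³ = 8.10×10⁻¹⁰ F.
V₁ = 97.3 V.
Isolated ⇒ Q is held fixed. C₂ = 3.78 C₁ and V = Q/C, so V₂/V₁ = C₁/C₂ = 0.265.
V₂ = 0.265 × 97.3 = 25.7 V.

25.7 V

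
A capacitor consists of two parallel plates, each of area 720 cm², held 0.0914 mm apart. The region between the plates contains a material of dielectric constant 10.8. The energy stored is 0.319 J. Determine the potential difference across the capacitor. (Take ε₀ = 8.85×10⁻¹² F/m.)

V ≈ 2.91 kV

A = 720 cm² = 7.20×10⁻² m².
C = κε₀A/d = 10.8 × 8.85×10⁻¹² × 7.20×10⁻² / 9.14×10⁻⁵ = 7.53×10⁻⁸ F.
V = √(2U/C) = √(2 × 0.319 / 7.53×10⁻⁸) = 2.91×10³ V.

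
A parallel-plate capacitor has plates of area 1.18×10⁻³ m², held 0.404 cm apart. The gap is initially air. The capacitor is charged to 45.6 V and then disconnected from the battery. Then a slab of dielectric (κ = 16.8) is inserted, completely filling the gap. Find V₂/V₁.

V₂/V₁ ≈ 0.0595

Isolated ⇒ Q is held fixed.
C₂ = 16.8 C₁ and V = Q/C, so V₂/V₁ = C₁/C₂ = 0.0595.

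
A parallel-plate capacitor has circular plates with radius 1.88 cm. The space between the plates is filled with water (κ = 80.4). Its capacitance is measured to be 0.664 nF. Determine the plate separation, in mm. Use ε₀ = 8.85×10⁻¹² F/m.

1.19 mm

A = π(1.88 cm)² = 1.11×10⁻³ m².
d = κε₀A/C = 80.4 × 8.85×10⁻¹² × 1.11×10⁻³ / 6.64×10⁻¹⁰ = 1.19×10⁻³ m.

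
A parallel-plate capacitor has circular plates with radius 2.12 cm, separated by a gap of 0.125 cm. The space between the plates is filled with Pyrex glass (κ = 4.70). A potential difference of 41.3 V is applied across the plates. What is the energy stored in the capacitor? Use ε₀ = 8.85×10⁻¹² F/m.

40.1 nJ

A = π(2.12 cm)² = 1.41×10⁻³ m².
C = κε₀A/d = 4.70 × 8.85×10⁻¹² × 1.41×10⁻³ / 1.25×10⁻³ = 4.70×10⁻¹¹ F.
U = ½CV² = ½ × 4.70×10⁻¹¹ × (41.3)² = 4.01×10⁻⁸ J.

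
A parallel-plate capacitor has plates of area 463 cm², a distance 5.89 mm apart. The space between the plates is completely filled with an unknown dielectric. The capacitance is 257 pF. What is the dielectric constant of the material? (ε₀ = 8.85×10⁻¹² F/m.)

A = 463 cm² = 4.63×10⁻² m².
κ = Cd/(ε₀A) = 2.57×10⁻¹⁰ × 5.89×10⁻³ / (8.85×10⁻¹² × 4.63×10⁻²) = 3.69.

3.69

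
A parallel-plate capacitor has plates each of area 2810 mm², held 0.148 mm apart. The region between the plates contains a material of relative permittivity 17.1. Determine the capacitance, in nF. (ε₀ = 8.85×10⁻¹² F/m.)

C ≈ 2.87 nF

A = 2810 mm² = 2.81×10⁻³ m².
C = κε₀A/d = 17.1 × 8.85×10⁻¹² × 2.81×10⁻³ / 1.48×10⁻⁴ = 2.87×10⁻⁹ F.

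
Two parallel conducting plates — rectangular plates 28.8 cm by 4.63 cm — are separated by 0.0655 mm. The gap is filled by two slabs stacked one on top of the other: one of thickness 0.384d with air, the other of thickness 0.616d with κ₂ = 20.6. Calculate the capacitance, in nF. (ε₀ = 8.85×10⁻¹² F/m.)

A = 28.8 × 4.63 cm² = 1.33×10⁻² m².
Stacked slabs ⇒ two capacitors in series, each with the full plate area.
C₁ = κ₁ε₀A/d₁ = 1.00 × 8.85×10⁻¹² × 1.33×10⁻² / 2.52×10⁻⁵ = 4.69×10⁻⁹ F.
C₂ = κ₂ε₀A/d₂ = 20.6 × 8.85×10⁻¹² × 1.33×10⁻² / 4.03×10⁻⁵ = 6.03×10⁻⁸ F.
C = (1/C₁ + 1/C₂)⁻¹ = 4.35×10⁻⁹ F.

4.35 nF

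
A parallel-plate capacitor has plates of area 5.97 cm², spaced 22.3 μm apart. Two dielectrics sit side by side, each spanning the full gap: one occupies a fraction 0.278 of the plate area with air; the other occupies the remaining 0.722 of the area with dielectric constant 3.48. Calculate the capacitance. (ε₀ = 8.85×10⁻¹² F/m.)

A = 5.97 cm² = 5.97×10⁻⁴ m².
Side-by-side slabs ⇒ two capacitors in parallel, each spanning the full gap.
C₁ = κ₁ε₀A₁/d = 1.00 × 8.85×10⁻¹² × 1.66×10⁻⁴ / 2.23×10⁻⁵ = 6.59×10⁻¹¹ F.
C₂ = κ₂ε₀A₂/d = 3.48 × 8.85×10⁻¹² × 4.31×10⁻⁴ / 2.23×10⁻⁵ = 5.95×10⁻¹⁰ F.
C = C₁ + C₂ = 6.61×10⁻¹⁰ F.

C ≈ 0.661 nF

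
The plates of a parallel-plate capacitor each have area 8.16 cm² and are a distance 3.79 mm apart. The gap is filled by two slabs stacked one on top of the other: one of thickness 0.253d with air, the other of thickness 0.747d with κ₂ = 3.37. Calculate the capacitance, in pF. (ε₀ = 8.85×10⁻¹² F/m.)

A = 8.16 cm² = 8.16×10⁻⁴ m².
Stacked slabs ⇒ two capacitors in series, each with the full plate area.
C₁ = κ₁ε₀A/d₁ = 1.00 × 8.85×10⁻¹² × 8.16×10⁻⁴ / 9.59×10⁻⁴ = 7.53×10⁻¹² F.
C₂ = κ₂ε₀A/d₂ = 3.37 × 8.85×10⁻¹² × 8.16×10⁻⁴ / 2.83×10⁻³ = 8.60×10⁻¹² F.
C = (1/C₁ + 1/C₂)⁻¹ = 4.01×10⁻¹² F.

4.01 pF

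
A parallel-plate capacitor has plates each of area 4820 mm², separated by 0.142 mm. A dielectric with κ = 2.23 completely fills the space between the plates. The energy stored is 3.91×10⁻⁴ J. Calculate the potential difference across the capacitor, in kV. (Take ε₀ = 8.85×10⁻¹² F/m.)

A = 4820 mm² = 4.82×10⁻³ m².
C = κε₀A/d = 2.23 × 8.85×10⁻¹² × 4.82×10⁻³ / 1.42×10⁻⁴ = 6.70×10⁻¹⁰ F.
V = √(2U/C) = √(2 × 3.91×10⁻⁴ / 6.70×10⁻¹⁰) = 1.08×10³ V.

1.08 kV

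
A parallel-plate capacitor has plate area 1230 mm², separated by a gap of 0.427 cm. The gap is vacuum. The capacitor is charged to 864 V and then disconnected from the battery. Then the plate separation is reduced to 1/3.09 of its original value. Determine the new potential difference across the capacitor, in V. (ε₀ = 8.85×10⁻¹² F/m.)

A = 1230 mm² = 1.23×10⁻³ m².
Initially C₁ = ε₀A/d = 8.85×10⁻¹² × 1.23×10⁻³ / 4.27×10⁻³ = 2.55×10⁻¹² F.
V₁ = 8.64×10² V.
Isolated ⇒ Q is held fixed. C₂ = 3.09 C₁ and V = Q/C, so V₂/V₁ = C₁/C₂ = 0.324.
V₂ = 0.324 × 8.64×10² = 2.80×10² V.

V ≈ 280 V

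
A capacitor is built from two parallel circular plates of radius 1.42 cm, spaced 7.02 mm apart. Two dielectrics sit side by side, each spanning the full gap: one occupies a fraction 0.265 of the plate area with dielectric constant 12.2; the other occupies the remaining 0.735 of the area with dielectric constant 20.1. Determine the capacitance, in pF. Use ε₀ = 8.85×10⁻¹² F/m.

A = π(1.42 cm)² = 6.33×10⁻⁴ m².
Side-by-side slabs ⇒ two capacitors in parallel, each spanning the full gap.
C₁ = κ₁ε₀A₁/d = 12.2 × 8.85×10⁻¹² × 1.68×10⁻⁴ / 7.02×10⁻³ = 2.58×10⁻¹² F.
C₂ = κ₂ε₀A₂/d = 20.1 × 8.85×10⁻¹² × 4.66×10⁻⁴ / 7.02×10⁻³ = 1.18×10⁻¹¹ F.
C = C₁ + C₂ = 1.44×10⁻¹¹ F.

C ≈ 14.4 pF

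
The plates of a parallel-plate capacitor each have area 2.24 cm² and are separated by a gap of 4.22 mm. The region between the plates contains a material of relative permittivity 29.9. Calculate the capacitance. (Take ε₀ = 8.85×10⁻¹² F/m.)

C ≈ 14.0 pF

A = 2.24 cm² = 2.24×10⁻⁴ m².
C = κε₀A/d = 29.9 × 8.85×10⁻¹² × 2.24×10⁻⁴ / 4.22×10⁻³ = 1.40×10⁻¹¹ F.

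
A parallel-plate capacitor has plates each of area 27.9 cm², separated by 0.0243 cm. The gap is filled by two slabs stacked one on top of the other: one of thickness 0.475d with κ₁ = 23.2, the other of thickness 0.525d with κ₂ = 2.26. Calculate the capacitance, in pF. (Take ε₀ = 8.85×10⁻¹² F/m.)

C ≈ 402 pF

A = 27.9 cm² = 2.79×10⁻³ m².
Stacked slabs ⇒ two capacitors in series, each with the full plate area.
C₁ = κ₁ε₀A/d₁ = 23.2 × 8.85×10⁻¹² × 2.79×10⁻³ / 1.15×10⁻⁴ = 4.96×10⁻⁹ F.
C₂ = κ₂ε₀A/d₂ = 2.26 × 8.85×10⁻¹² × 2.79×10⁻³ / 1.28×10⁻⁴ = 4.37×10⁻¹⁰ F.
C = (1/C₁ + 1/C₂)⁻¹ = 4.02×10⁻¹⁰ F.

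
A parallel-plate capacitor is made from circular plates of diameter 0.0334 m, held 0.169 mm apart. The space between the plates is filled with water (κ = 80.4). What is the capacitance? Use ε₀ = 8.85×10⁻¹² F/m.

A = π(0.0334/2 m)² = 8.76×10⁻⁴ m².
C = κε₀A/d = 80.4 × 8.85×10⁻¹² × 8.76×10⁻⁴ / 1.69×10⁻⁴ = 3.69×10⁻⁹ F.

3.69 nF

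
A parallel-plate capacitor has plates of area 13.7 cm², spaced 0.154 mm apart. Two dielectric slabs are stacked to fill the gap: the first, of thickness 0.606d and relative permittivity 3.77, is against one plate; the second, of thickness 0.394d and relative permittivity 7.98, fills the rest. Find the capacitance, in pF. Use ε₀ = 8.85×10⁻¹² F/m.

A = 13.7 cm² = 1.37×10⁻³ m².
Stacked slabs ⇒ two capacitors in series, each with the full plate area.
C₁ = κ₁ε₀A/d₁ = 3.77 × 8.85×10⁻¹² × 1.37×10⁻³ / 9.33×10⁻⁵ = 4.90×10⁻¹⁰ F.
C₂ = κ₂ε₀A/d₂ = 7.98 × 8.85×10⁻¹² × 1.37×10⁻³ / 6.07×10⁻⁵ = 1.59×10⁻⁹ F.
C = (1/C₁ + 1/C₂)⁻¹ = 3.75×10⁻¹⁰ F.

C ≈ 375 pF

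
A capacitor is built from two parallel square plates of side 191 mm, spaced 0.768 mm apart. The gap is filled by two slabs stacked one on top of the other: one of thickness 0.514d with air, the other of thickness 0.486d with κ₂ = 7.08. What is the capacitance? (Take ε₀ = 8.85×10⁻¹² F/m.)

0.722 nF

A = (191 mm)² = 3.65×10⁻² m².
Stacked slabs ⇒ two capacitors in series, each with the full plate area.
C₁ = κ₁ε₀A/d₁ = 1.00 × 8.85×10⁻¹² × 3.65×10⁻² / 3.95×10⁻⁴ = 8.18×10⁻¹⁰ F.
C₂ = κ₂ε₀A/d₂ = 7.08 × 8.85×10⁻¹² × 3.65×10⁻² / 3.73×10⁻⁴ = 6.12×10⁻⁹ F.
C = (1/C₁ + 1/C₂)⁻¹ = 7.22×10⁻¹⁰ F.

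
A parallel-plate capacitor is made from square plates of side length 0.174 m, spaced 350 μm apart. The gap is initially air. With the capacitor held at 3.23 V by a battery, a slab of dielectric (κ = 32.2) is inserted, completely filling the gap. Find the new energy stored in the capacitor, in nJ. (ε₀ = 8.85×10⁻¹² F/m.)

A = (0.174 m)² = 3.03×10⁻² m².
Initially C₁ = ε₀A/d = 8.85×10⁻¹² × 3.03×10⁻² / 3.50×10⁻⁴ = 7.66×10⁻¹⁰ F.
U₁ = 3.99×10⁻⁹ J.
Battery connected ⇒ V is held fixed. C₂ = 32.2 C₁ and U = ½CV², so U₂/U₁ = C₂/C₁ = 32.2.
U₂ = 32.2 × 3.99×10⁻⁹ = 1.29×10⁻⁷ J.

U ≈ 129 nJ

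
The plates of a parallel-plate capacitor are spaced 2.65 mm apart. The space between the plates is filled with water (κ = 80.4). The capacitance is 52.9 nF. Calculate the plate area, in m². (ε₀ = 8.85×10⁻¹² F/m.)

A = Cd/(κε₀) = 5.29×10⁻⁸ × 2.65×10⁻³ / (80.4 × 8.85×10⁻¹²) = 0.197 m².

A ≈ 0.197 m²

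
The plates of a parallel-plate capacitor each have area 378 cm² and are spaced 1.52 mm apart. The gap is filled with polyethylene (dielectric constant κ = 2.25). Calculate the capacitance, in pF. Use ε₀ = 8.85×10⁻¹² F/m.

A = 378 cm² = 3.78×10⁻² m².
C = κε₀A/d = 2.25 × 8.85×10⁻¹² × 3.78×10⁻² / 1.52×10⁻³ = 4.95×10⁻¹⁰ F.

C ≈ 495 pF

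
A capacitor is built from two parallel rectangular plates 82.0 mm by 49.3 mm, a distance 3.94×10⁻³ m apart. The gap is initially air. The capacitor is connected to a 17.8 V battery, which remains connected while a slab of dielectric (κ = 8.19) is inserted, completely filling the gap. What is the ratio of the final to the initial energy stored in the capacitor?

8.19

Battery connected ⇒ V is held fixed.
C₂ = 8.19 C₁ and U = ½CV², so U₂/U₁ = C₂/C₁ = 8.19.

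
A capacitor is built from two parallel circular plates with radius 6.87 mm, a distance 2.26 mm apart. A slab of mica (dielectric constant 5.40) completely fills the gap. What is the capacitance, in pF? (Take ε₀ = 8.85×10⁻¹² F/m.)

C ≈ 3.14 pF

A = π(6.87 mm)² = 1.48×10⁻⁴ m².
C = κε₀A/d = 5.40 × 8.85×10⁻¹² × 1.48×10⁻⁴ / 2.26×10⁻³ = 3.14×10⁻¹² F.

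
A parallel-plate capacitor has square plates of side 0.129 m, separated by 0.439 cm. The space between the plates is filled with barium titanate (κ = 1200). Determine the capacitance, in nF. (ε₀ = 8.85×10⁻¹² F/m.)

A = (0.129 m)² = 1.66×10⁻² m².
C = κε₀A/d = 1200 × 8.85×10⁻¹² × 1.66×10⁻² / 4.39×10⁻³ = 4.03×10⁻⁸ F.

C ≈ 40.3 nF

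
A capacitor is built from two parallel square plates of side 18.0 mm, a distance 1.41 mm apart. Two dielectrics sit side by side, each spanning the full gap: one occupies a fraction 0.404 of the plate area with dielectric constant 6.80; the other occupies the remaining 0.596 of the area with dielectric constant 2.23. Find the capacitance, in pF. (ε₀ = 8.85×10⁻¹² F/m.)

A = (18.0 mm)² = 3.24×10⁻⁴ m².
Side-by-side slabs ⇒ two capacitors in parallel, each spanning the full gap.
C₁ = κ₁ε₀A₁/d = 6.80 × 8.85×10⁻¹² × 1.31×10⁻⁴ / 1.41×10⁻³ = 5.59×10⁻¹² F.
C₂ = κ₂ε₀A₂/d = 2.23 × 8.85×10⁻¹² × 1.93×10⁻⁴ / 1.41×10⁻³ = 2.70×10⁻¹² F.
C = C₁ + C₂ = 8.29×10⁻¹² F.

8.29 pF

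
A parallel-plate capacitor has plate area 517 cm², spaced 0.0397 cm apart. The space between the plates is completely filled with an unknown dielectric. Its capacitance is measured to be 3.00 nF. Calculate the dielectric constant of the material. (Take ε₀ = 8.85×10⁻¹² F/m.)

A = 517 cm² = 5.17×10⁻² m².
κ = Cd/(ε₀A) = 3.00×10⁻⁹ × 3.97×10⁻⁴ / (8.85×10⁻¹² × 5.17×10⁻²) = 2.60.

2.60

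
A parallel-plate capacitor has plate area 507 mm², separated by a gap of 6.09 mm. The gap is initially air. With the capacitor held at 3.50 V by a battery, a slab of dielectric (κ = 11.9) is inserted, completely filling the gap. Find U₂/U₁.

11.9

Battery connected ⇒ V is held fixed.
C₂ = 11.9 C₁ and U = ½CV², so U₂/U₁ = C₂/C₁ = 11.9.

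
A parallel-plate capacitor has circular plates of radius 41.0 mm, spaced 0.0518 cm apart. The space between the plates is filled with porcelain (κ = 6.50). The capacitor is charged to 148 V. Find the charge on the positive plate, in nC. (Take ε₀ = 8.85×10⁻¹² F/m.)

Q ≈ 86.8 nC

A = π(41.0 mm)² = 5.28×10⁻³ m².
C = κε₀A/d = 6.50 × 8.85×10⁻¹² × 5.28×10⁻³ / 5.18×10⁻⁴ = 5.86×10⁻¹⁰ F.
Q = CV = 5.86×10⁻¹⁰ × 148 = 8.68×10⁻⁸ C.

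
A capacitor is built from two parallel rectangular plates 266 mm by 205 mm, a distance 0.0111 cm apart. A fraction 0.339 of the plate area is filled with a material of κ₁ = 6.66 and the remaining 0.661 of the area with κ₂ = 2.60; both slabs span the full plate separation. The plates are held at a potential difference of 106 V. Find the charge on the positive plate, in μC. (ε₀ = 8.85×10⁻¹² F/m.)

Q ≈ 1.83 μC

A = 266 × 205 mm² = 5.45×10⁻² m².
Side-by-side slabs ⇒ two capacitors in parallel, each spanning the full gap.
C₁ = κ₁ε₀A₁/d = 6.66 × 8.85×10⁻¹² × 1.85×10⁻² / 1.11×10⁻⁴ = 9.82×10⁻⁹ F.
C₂ = κ₂ε₀A₂/d = 2.60 × 8.85×10⁻¹² × 3.60×10⁻² / 1.11×10⁻⁴ = 7.47×10⁻⁹ F.
C = C₁ + C₂ = 1.73×10⁻⁸ F.
Q = CV = 1.73×10⁻⁸ × 106 = 1.83×10⁻⁶ C.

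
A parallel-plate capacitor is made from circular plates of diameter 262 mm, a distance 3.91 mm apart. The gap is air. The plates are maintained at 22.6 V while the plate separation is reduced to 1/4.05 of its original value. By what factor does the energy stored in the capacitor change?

U₂/U₁ ≈ 4.05

Battery connected ⇒ V is held fixed.
C₂ = 4.05 C₁ and U = ½CV², so U₂/U₁ = C₂/C₁ = 4.05.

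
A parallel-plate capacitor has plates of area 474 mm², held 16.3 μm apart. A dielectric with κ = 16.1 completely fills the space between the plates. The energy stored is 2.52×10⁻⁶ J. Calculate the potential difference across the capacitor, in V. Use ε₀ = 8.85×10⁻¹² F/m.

V ≈ 34.9 V

A = 474 mm² = 4.74×10⁻⁴ m².
C = κε₀A/d = 16.1 × 8.85×10⁻¹² × 4.74×10⁻⁴ / 1.63×10⁻⁵ = 4.14×10⁻⁹ F.
V = √(2U/C) = √(2 × 2.52×10⁻⁶ / 4.14×10⁻⁹) = 34.9 V.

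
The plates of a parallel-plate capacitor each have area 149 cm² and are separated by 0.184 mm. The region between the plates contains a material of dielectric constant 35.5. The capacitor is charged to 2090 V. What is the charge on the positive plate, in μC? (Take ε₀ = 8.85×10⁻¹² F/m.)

53.2 μC

A = 149 cm² = 1.49×10⁻² m².
C = κε₀A/d = 35.5 × 8.85×10⁻¹² × 1.49×10⁻² / 1.84×10⁻⁴ = 2.54×10⁻⁸ F.
Q = CV = 2.54×10⁻⁸ × 2090 = 5.32×10⁻⁵ C.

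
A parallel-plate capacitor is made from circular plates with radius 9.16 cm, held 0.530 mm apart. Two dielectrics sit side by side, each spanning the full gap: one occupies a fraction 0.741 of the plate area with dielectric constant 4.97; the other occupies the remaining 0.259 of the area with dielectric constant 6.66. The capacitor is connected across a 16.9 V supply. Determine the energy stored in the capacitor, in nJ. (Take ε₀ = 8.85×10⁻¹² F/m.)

A = π(9.16 cm)² = 2.64×10⁻² m².
Side-by-side slabs ⇒ two capacitors in parallel, each spanning the full gap.
C₁ = κ₁ε₀A₁/d = 4.97 × 8.85×10⁻¹² × 1.95×10⁻² / 5.30×10⁻⁴ = 1.62×10⁻⁹ F.
C₂ = κ₂ε₀A₂/d = 6.66 × 8.85×10⁻¹² × 6.83×10⁻³ / 5.30×10⁻⁴ = 7.59×10⁻¹⁰ F.
C = C₁ + C₂ = 2.38×10⁻⁹ F.
U = ½CV² = ½ × 2.38×10⁻⁹ × (16.9)² = 3.40×10⁻⁷ J.

340 nJ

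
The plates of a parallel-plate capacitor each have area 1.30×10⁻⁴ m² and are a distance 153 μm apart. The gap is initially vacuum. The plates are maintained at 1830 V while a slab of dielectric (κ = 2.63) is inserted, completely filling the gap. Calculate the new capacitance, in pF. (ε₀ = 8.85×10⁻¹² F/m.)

Initially C₁ = ε₀A/d = 8.85×10⁻¹² × 1.30×10⁻⁴ / 1.53×10⁻⁴ = 7.52×10⁻¹² F.
C = κε₀A/d scales with κ, so C₂/C₁ = κ = 2.63.
C₂ = 2.63 × 7.52×10⁻¹² = 1.98×10⁻¹¹ F.

19.8 pF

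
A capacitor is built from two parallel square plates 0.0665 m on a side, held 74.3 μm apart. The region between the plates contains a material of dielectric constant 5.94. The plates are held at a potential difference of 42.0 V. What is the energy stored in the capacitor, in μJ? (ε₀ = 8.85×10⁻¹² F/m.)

A = (0.0665 m)² = 4.42×10⁻³ m².
C = κε₀A/d = 5.94 × 8.85×10⁻¹² × 4.42×10⁻³ / 7.43×10⁻⁵ = 3.13×10⁻⁹ F.
U = ½CV² = ½ × 3.13×10⁻⁹ × (42.0)² = 2.76×10⁻⁶ J.

2.76 μJ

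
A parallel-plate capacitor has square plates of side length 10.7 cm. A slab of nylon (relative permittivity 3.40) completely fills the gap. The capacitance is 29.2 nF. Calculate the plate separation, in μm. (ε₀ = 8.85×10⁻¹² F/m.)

11.8 μm

A = (10.7 cm)² = 1.14×10⁻² m².
d = κε₀A/C = 3.40 × 8.85×10⁻¹² × 1.14×10⁻² / 2.92×10⁻⁸ = 1.18×10⁻⁵ m.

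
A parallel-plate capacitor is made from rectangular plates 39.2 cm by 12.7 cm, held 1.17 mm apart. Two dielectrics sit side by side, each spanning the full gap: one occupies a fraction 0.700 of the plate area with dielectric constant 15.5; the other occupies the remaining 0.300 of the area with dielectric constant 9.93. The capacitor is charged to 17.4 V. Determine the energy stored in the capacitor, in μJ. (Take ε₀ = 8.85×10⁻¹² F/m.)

A = 39.2 × 12.7 cm² = 4.98×10⁻² m².
Side-by-side slabs ⇒ two capacitors in parallel, each spanning the full gap.
C₁ = κ₁ε₀A₁/d = 15.5 × 8.85×10⁻¹² × 3.48×10⁻² / 1.17×10⁻³ = 4.09×10⁻⁹ F.
C₂ = κ₂ε₀A₂/d = 9.93 × 8.85×10⁻¹² × 1.49×10⁻² / 1.17×10⁻³ = 1.12×10⁻⁹ F.
C = C₁ + C₂ = 5.21×10⁻⁹ F.
U = ½CV² = ½ × 5.21×10⁻⁹ × (17.4)² = 7.88×10⁻⁷ J.

U ≈ 0.788 μJ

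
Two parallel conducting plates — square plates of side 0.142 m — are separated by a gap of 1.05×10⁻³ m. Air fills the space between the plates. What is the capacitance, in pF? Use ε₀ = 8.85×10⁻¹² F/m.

A = (0.142 m)² = 2.02×10⁻² m².
C = ε₀A/d = 8.85×10⁻¹² × 2.02×10⁻² / 1.05×10⁻³ = 1.70×10⁻¹⁰ F.

C ≈ 170 pF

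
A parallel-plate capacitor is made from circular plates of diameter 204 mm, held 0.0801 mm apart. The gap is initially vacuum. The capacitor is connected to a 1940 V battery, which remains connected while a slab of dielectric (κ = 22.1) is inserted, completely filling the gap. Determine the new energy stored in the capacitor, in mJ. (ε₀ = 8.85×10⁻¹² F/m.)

A = π(204/2 mm)² = 3.27×10⁻² m².
Initially C₁ = ε₀A/d = 8.85×10⁻¹² × 3.27×10⁻² / 8.01×10⁻⁵ = 3.61×10⁻⁹ F.
U₁ = 6.80×10⁻³ J.
Battery connected ⇒ V is held fixed. C₂ = 22.1 C₁ and U = ½CV², so U₂/U₁ = C₂/C₁ = 22.1.
U₂ = 22.1 × 6.80×10⁻³ = 0.150 J.

150 mJ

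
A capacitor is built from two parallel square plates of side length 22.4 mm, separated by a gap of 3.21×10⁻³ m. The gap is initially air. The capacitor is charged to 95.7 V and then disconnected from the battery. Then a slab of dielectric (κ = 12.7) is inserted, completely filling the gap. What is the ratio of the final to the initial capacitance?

C = κε₀A/d scales with κ, so C₂/C₁ = κ = 12.7.

C₂/C₁ ≈ 12.7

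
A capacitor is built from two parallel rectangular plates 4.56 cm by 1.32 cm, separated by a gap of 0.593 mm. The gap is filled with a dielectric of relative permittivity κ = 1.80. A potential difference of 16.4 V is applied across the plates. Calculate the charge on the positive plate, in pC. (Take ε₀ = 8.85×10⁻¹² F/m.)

Q ≈ 265 pC

A = 4.56 × 1.32 cm² = 6.02×10⁻⁴ m².
C = κε₀A/d = 1.80 × 8.85×10⁻¹² × 6.02×10⁻⁴ / 5.93×10⁻⁴ = 1.62×10⁻¹¹ F.
Q = CV = 1.62×10⁻¹¹ × 16.4 = 2.65×10⁻¹⁰ C.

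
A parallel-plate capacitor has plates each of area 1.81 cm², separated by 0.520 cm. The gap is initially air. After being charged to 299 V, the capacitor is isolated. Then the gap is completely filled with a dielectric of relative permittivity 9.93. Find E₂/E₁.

E₂/E₁ ≈ 0.101

Isolated ⇒ Q is held fixed.
V₂ = Q/C₂ = V₁/9.93; E = V/d, so E₂/E₁ = (V₂/V₁)(d₁/d₂) = 0.101.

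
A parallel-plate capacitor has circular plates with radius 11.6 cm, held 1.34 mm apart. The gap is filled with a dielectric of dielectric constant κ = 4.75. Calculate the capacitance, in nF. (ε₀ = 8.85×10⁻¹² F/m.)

1.33 nF

A = π(11.6 cm)² = 4.23×10⁻² m².
C = κε₀A/d = 4.75 × 8.85×10⁻¹² × 4.23×10⁻² / 1.34×10⁻³ = 1.33×10⁻⁹ F.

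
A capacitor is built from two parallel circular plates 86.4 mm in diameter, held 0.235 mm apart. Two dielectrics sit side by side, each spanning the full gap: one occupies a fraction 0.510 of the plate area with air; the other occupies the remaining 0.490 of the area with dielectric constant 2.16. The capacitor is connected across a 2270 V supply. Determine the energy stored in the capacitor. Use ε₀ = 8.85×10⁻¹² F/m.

U ≈ 0.892 mJ

A = π(86.4/2 mm)² = 5.86×10⁻³ m².
Side-by-side slabs ⇒ two capacitors in parallel, each spanning the full gap.
C₁ = κ₁ε₀A₁/d = 1.00 × 8.85×10⁻¹² × 2.99×10⁻³ / 2.35×10⁻⁴ = 1.13×10⁻¹⁰ F.
C₂ = κ₂ε₀A₂/d = 2.16 × 8.85×10⁻¹² × 2.87×10⁻³ / 2.35×10⁻⁴ = 2.34×10⁻¹⁰ F.
C = C₁ + C₂ = 3.46×10⁻¹⁰ F.
U = ½CV² = ½ × 3.46×10⁻¹⁰ × (2270)² = 8.92×10⁻⁴ J.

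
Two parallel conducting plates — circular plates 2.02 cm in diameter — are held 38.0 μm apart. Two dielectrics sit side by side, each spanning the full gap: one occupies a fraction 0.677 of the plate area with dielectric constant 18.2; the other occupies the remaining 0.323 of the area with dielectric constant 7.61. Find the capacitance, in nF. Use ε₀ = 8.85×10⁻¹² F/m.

A = π(2.02/2 cm)² = 3.20×10⁻⁴ m².
Side-by-side slabs ⇒ two capacitors in parallel, each spanning the full gap.
C₁ = κ₁ε₀A₁/d = 18.2 × 8.85×10⁻¹² × 2.17×10⁻⁴ / 3.80×10⁻⁵ = 9.20×10⁻¹⁰ F.
C₂ = κ₂ε₀A₂/d = 7.61 × 8.85×10⁻¹² × 1.04×10⁻⁴ / 3.80×10⁻⁵ = 1.83×10⁻¹⁰ F.
C = C₁ + C₂ = 1.10×10⁻⁹ F.

1.10 nF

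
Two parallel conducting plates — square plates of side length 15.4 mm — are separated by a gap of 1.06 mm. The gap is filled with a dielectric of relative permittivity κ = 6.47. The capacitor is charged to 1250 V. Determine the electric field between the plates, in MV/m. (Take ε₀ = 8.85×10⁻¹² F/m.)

E = V/d = 1250 / 1.06×10⁻³ = 1.18×10⁶ V/m.

1.18 MV/m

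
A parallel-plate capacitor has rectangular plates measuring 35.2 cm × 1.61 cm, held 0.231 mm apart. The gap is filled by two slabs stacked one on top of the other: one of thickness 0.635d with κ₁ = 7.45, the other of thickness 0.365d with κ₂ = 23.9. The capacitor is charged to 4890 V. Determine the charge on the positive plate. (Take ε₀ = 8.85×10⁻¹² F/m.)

A = 35.2 × 1.61 cm² = 5.67×10⁻³ m².
Stacked slabs ⇒ two capacitors in series, each with the full plate area.
C₁ = κ₁ε₀A/d₁ = 7.45 × 8.85×10⁻¹² × 5.67×10⁻³ / 1.47×10⁻⁴ = 2.55×10⁻⁹ F.
C₂ = κ₂ε₀A/d₂ = 23.9 × 8.85×10⁻¹² × 5.67×10⁻³ / 8.43×10⁻⁵ = 1.42×10⁻⁸ F.
C = (1/C₁ + 1/C₂)⁻¹ = 2.16×10⁻⁹ F.
Q = CV = 2.16×10⁻⁹ × 4890 = 1.06×10⁻⁵ C.

10.6 μC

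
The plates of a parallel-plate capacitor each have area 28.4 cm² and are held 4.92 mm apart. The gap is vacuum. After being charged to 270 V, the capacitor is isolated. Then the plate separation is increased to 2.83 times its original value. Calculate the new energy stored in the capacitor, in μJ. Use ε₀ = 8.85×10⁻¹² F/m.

0.527 μJ

A = 28.4 cm² = 2.84×10⁻³ m².
Initially C₁ = ε₀A/d = 8.85×10⁻¹² × 2.84×10⁻³ / 4.92×10⁻³ = 5.11×10⁻¹² F.
U₁ = 1.86×10⁻⁷ J.
Isolated ⇒ Q is held fixed. C₂ = 0.353 C₁ and U = Q²/(2C), so U₂/U₁ = C₁/C₂ = 2.83.
U₂ = 2.83 × 1.86×10⁻⁷ = 5.27×10⁻⁷ J.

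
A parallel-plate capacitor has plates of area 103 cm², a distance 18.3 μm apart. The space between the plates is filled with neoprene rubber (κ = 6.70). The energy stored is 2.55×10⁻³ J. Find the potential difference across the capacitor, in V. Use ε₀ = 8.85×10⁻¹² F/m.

A = 103 cm² = 1.03×10⁻² m².
C = κε₀A/d = 6.70 × 8.85×10⁻¹² × 1.03×10⁻² / 1.83×10⁻⁵ = 3.34×10⁻⁸ F.
V = √(2U/C) = √(2 × 2.55×10⁻³ / 3.34×10⁻⁸) = 3.91×10² V.

V ≈ 391 V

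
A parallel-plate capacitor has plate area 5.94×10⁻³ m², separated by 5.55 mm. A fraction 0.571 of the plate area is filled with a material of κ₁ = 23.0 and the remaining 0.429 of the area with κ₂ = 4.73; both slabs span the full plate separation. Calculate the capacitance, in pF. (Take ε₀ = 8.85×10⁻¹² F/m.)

Side-by-side slabs ⇒ two capacitors in parallel, each spanning the full gap.
C₁ = κ₁ε₀A₁/d = 23.0 × 8.85×10⁻¹² × 3.39×10⁻³ / 5.55×10⁻³ = 1.24×10⁻¹⁰ F.
C₂ = κ₂ε₀A₂/d = 4.73 × 8.85×10⁻¹² × 2.55×10⁻³ / 5.55×10⁻³ = 1.92×10⁻¹¹ F.
C = C₁ + C₂ = 1.44×10⁻¹⁰ F.

C ≈ 144 pF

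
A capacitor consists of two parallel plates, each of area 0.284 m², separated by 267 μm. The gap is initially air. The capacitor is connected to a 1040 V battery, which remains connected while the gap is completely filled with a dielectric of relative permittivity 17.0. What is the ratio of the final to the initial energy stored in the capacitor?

Battery connected ⇒ V is held fixed.
C₂ = 17.0 C₁ and U = ½CV², so U₂/U₁ = C₂/C₁ = 17.0.

U₂/U₁ ≈ 17.0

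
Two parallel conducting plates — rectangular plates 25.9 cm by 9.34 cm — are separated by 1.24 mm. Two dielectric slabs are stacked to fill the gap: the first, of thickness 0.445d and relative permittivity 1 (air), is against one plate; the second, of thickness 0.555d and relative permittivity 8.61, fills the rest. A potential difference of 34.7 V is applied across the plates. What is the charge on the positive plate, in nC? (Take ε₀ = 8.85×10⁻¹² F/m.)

11.8 nC

A = 25.9 × 9.34 cm² = 2.42×10⁻² m².
Stacked slabs ⇒ two capacitors in series, each with the full plate area.
C₁ = κ₁ε₀A/d₁ = 1.00 × 8.85×10⁻¹² × 2.42×10⁻² / 5.52×10⁻⁴ = 3.88×10⁻¹⁰ F.
C₂ = κ₂ε₀A/d₂ = 8.61 × 8.85×10⁻¹² × 2.42×10⁻² / 6.88×10⁻⁴ = 2.68×10⁻⁹ F.
C = (1/C₁ + 1/C₂)⁻¹ = 3.39×10⁻¹⁰ F.
Q = CV = 3.39×10⁻¹⁰ × 34.7 = 1.18×10⁻⁸ C.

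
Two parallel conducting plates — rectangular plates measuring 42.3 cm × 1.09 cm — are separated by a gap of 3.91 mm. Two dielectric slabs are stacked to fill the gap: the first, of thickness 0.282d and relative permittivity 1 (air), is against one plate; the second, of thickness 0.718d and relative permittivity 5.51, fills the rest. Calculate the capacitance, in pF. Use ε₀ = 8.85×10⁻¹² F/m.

C ≈ 25.3 pF

A = 42.3 × 1.09 cm² = 4.61×10⁻³ m².
Stacked slabs ⇒ two capacitors in series, each with the full plate area.
C₁ = κ₁ε₀A/d₁ = 1.00 × 8.85×10⁻¹² × 4.61×10⁻³ / 1.10×10⁻³ = 3.70×10⁻¹¹ F.
C₂ = κ₂ε₀A/d₂ = 5.51 × 8.85×10⁻¹² × 4.61×10⁻³ / 2.81×10⁻³ = 8.01×10⁻¹¹ F.
C = (1/C₁ + 1/C₂)⁻¹ = 2.53×10⁻¹¹ F.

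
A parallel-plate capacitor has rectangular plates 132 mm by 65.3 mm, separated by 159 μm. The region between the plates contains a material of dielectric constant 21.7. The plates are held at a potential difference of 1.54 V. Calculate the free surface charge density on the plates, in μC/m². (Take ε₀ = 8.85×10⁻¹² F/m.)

σ ≈ 1.86 μC/m²

A = 132 × 65.3 mm² = 8.62×10⁻³ m².
C = κε₀A/d = 21.7 × 8.85×10⁻¹² × 8.62×10⁻³ / 1.59×10⁻⁴ = 1.04×10⁻⁸ F.
σ = Q/A = CV/A = 1.04×10⁻⁸ × 1.54 / 8.62×10⁻³ = 1.86×10⁻⁶ C/m².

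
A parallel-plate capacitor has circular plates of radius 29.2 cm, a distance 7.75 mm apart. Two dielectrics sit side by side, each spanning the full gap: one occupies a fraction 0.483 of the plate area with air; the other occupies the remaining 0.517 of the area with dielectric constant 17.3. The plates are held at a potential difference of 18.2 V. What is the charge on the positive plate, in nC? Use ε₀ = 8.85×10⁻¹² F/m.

A = π(29.2 cm)² = 0.268 m².
Side-by-side slabs ⇒ two capacitors in parallel, each spanning the full gap.
C₁ = κ₁ε₀A₁/d = 1.00 × 8.85×10⁻¹² × 0.129 / 7.75×10⁻³ = 1.48×10⁻¹⁰ F.
C₂ = κ₂ε₀A₂/d = 17.3 × 8.85×10⁻¹² × 0.138 / 7.75×10⁻³ = 2.74×10⁻⁹ F.
C = C₁ + C₂ = 2.88×10⁻⁹ F.
Q = CV = 2.88×10⁻⁹ × 18.2 = 5.25×10⁻⁸ C.

52.5 nC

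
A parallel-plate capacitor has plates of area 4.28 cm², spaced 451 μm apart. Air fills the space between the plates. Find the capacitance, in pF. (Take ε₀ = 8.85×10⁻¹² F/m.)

A = 4.28 cm² = 4.28×10⁻⁴ m².
C = ε₀A/d = 8.85×10⁻¹² × 4.28×10⁻⁴ / 4.51×10⁻⁴ = 8.40×10⁻¹² F.

8.40 pF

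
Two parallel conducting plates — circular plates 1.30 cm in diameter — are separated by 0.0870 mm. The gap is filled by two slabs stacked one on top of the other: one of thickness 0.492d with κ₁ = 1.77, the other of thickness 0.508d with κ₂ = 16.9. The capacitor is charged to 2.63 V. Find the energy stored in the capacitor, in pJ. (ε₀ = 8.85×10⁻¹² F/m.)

U ≈ 152 pJ

A = π(1.30/2 cm)² = 1.33×10⁻⁴ m².
Stacked slabs ⇒ two capacitors in series, each with the full plate area.
C₁ = κ₁ε₀A/d₁ = 1.77 × 8.85×10⁻¹² × 1.33×10⁻⁴ / 4.28×10⁻⁵ = 4.86×10⁻¹¹ F.
C₂ = κ₂ε₀A/d₂ = 16.9 × 8.85×10⁻¹² × 1.33×10⁻⁴ / 4.42×10⁻⁵ = 4.49×10⁻¹⁰ F.
C = (1/C₁ + 1/C₂)⁻¹ = 4.38×10⁻¹¹ F.
U = ½CV² = ½ × 4.38×10⁻¹¹ × (2.63)² = 1.52×10⁻¹⁰ J.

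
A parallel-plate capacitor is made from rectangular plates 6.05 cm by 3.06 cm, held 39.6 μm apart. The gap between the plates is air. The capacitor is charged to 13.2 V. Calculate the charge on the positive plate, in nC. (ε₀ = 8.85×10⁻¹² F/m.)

A = 6.05 × 3.06 cm² = 1.85×10⁻³ m².
C = ε₀A/d = 8.85×10⁻¹² × 1.85×10⁻³ / 3.96×10⁻⁵ = 4.14×10⁻¹⁰ F.
Q = CV = 4.14×10⁻¹⁰ × 13.2 = 5.46×10⁻⁹ C.

5.46 nC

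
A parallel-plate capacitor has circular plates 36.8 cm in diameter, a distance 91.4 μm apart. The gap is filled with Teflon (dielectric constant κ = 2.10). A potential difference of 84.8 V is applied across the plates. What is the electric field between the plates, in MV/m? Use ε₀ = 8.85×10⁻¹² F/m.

0.928 MV/m

E = V/d = 84.8 / 9.14×10⁻⁵ = 9.28×10⁵ V/m.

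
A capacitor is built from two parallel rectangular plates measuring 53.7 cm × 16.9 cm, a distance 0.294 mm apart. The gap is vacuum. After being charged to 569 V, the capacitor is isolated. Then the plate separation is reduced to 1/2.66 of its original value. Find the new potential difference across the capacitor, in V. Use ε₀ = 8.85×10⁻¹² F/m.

V ≈ 214 V

A = 53.7 × 16.9 cm² = 9.08×10⁻² m².
Initially C₁ = ε₀A/d = 8.85×10⁻¹² × 9.08×10⁻² / 2.94×10⁻⁴ = 2.73×10⁻⁹ F.
V₁ = 5.69×10² V.
Isolated ⇒ Q is held fixed. C₂ = 2.66 C₁ and V = Q/C, so V₂/V₁ = C₁/C₂ = 0.376.
V₂ = 0.376 × 5.69×10² = 2.14×10² V.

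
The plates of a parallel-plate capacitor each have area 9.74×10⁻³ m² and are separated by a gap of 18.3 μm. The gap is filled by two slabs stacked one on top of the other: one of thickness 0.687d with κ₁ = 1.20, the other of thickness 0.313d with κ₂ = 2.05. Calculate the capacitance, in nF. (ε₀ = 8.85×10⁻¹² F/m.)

Stacked slabs ⇒ two capacitors in series, each with the full plate area.
C₁ = κ₁ε₀A/d₁ = 1.20 × 8.85×10⁻¹² × 9.74×10⁻³ / 1.26×10⁻⁵ = 8.23×10⁻⁹ F.
C₂ = κ₂ε₀A/d₂ = 2.05 × 8.85×10⁻¹² × 9.74×10⁻³ / 5.73×10⁻⁶ = 3.09×10⁻⁸ F.
C = (1/C₁ + 1/C₂)⁻¹ = 6.50×10⁻⁹ F.

6.50 nF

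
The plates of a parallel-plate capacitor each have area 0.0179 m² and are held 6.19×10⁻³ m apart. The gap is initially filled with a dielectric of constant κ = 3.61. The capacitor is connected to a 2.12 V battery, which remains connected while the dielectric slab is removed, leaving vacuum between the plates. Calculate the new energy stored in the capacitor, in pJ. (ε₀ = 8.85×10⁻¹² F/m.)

Initially C₁ = κε₀A/d = 3.61 × 8.85×10⁻¹² × 1.79×10⁻² / 6.19×10⁻³ = 9.24×10⁻¹¹ F.
U₁ = 2.08×10⁻¹⁰ J.
Battery connected ⇒ V is held fixed. C₂ = 0.277 C₁ and U = ½CV², so U₂/U₁ = C₂/C₁ = 0.277.
U₂ = 0.277 × 2.08×10⁻¹⁰ = 5.75×10⁻¹¹ J.

U ≈ 57.5 pJ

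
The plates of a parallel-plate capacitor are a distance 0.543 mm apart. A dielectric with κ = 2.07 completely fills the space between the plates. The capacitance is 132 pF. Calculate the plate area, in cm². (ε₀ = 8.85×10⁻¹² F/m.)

A = Cd/(κε₀) = 1.32×10⁻¹⁰ × 5.43×10⁻⁴ / (2.07 × 8.85×10⁻¹²) = 3.91×10⁻³ m².

A ≈ 39.1 cm²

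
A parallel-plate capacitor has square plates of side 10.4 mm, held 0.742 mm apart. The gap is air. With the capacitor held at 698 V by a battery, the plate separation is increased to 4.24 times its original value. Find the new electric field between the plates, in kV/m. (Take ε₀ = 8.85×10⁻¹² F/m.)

222 kV/m

A = (10.4 mm)² = 1.08×10⁻⁴ m².
Initially C₁ = ε₀A/d = 8.85×10⁻¹² × 1.08×10⁻⁴ / 7.42×10⁻⁴ = 1.29×10⁻¹² F.
E₁ = 9.41×10⁵ V/m.
Battery connected ⇒ V is held fixed. E = V/d, so E₂/E₁ = d₁/d₂ = 0.236.
E₂ = 0.236 × 9.41×10⁵ = 2.22×10⁵ V/m.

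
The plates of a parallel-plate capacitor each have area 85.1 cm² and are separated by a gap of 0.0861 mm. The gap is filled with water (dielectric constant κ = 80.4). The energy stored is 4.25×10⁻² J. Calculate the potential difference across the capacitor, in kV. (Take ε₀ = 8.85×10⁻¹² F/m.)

1.10 kV

A = 85.1 cm² = 8.51×10⁻³ m².
C = κε₀A/d = 80.4 × 8.85×10⁻¹² × 8.51×10⁻³ / 8.61×10⁻⁵ = 7.03×10⁻⁸ F.
V = √(2U/C) = √(2 × 4.25×10⁻² / 7.03×10⁻⁸) = 1.10×10³ V.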